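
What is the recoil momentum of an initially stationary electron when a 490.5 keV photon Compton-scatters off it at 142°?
3.4336e-22 kg·m/s

The electron is initially at rest, so by conservation of momentum:
p⃗_e = p⃗₀ − p⃗'  (incident photon momentum minus scattered photon momentum)

Photon momentum magnitudes (p = h/λ = E/c):
λ₀ = hc/E₀ = 2.5277 pm → p₀ = h/λ₀ = 2.6214e-22 kg·m/s
Δλ = λ_C(1 − cos 142°) = 4.3383 pm
λ' = 6.8660 pm → p' = h/λ' = 9.6506e-23 kg·m/s

The scattered photon makes angle θ = 142° with the incident direction, so by the law of cosines:
|p⃗_e|² = p₀² + p'² − 2p₀p'cos θ
|p⃗_e|² = (2.6214e-22)² + (9.6506e-23)² − 2·2.6214e-22·9.6506e-23·cos(142°)
|p⃗_e| = 3.4336e-22 kg·m/s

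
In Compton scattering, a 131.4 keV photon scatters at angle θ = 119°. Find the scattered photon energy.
95.0927 keV

First convert energy to wavelength:
λ = hc/E, with hc ≈ 1239.842 keV·pm (i.e. 1239.842 eV·nm)

For E = 131.4 keV = 131400 eV:
λ = 1239.842 keV·pm / 131.4 keV
λ = 9.4356 pm

Calculate the Compton shift:
Δλ = λ_C(1 - cos(119°)) = 2.4263 × 1.4848
Δλ = 3.6026 pm

Final wavelength:
λ' = 9.4356 + 3.6026 = 13.0382 pm

Final energy:
E' = hc/λ' = 1239.842 / 13.0382 = 95.0927 keV

(Intermediate values are shown rounded; full precision is carried through to the final answer.)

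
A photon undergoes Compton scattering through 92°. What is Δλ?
2.5110 pm

Using the Compton scattering formula:
Δλ = λ_C(1 - cos θ)

where λ_C = h/(m_e·c) ≈ 2.4263 pm is the Compton wavelength of an electron.

For θ = 92°:
cos(92°) = -0.0349
1 - cos(92°) = 1.0349

Δλ = 2.4263 × 1.0349
Δλ = 2.5110 pm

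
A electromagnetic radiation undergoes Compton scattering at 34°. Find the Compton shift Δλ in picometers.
0.4148 pm

Using the Compton scattering formula:
Δλ = λ_C(1 - cos θ)

where λ_C = h/(m_e·c) ≈ 2.4263 pm is the Compton wavelength of an electron.

For θ = 34°:
cos(34°) = 0.8290
1 - cos(34°) = 0.1710

Δλ = 2.4263 × 0.1710
Δλ = 0.4148 pm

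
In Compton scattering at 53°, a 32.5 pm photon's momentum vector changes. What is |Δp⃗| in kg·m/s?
1.7939e-23 kg·m/s

Photon momentum magnitude is p = h/λ.

Initial momentum:
p₀ = h/λ = 6.6261e-34/3.2500e-11 = 2.0388e-23 kg·m/s

After scattering:
λ' = λ + Δλ = 32.5 + 0.9661 = 33.4661 pm
p' = h/λ' = 6.6261e-34/3.3466e-11 = 1.9799e-23 kg·m/s

Momentum is a vector; the scattered photon's direction makes angle θ = 53° with the incident direction. The magnitude of the vector change Δp⃗ = p⃗₀ − p⃗' is found from the law of cosines:
|Δp⃗|² = p₀² + p'² − 2p₀p'cos θ
|Δp⃗|² = (2.0388e-23)² + (1.9799e-23)² − 2·2.0388e-23·1.9799e-23·cos(53°)
|Δp⃗| = 1.7939e-23 kg·m/s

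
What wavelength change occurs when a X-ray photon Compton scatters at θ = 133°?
4.0810 pm

Using the Compton scattering formula:
Δλ = λ_C(1 - cos θ)

where λ_C = h/(m_e·c) ≈ 2.4263 pm is the Compton wavelength of an electron.

For θ = 133°:
cos(133°) = -0.6820
1 - cos(133°) = 1.6820

Δλ = 2.4263 × 1.6820
Δλ = 4.0810 pm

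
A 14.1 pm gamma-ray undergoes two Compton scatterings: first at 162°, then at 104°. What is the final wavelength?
21.8472 pm

Apply Compton shift twice:

First scattering at θ₁ = 162°:
Δλ₁ = λ_C(1 - cos(162°))
Δλ₁ = 2.4263 × 1.9511
Δλ₁ = 4.7339 pm

After first scattering:
λ₁ = 14.1 + 4.7339 = 18.8339 pm

Second scattering at θ₂ = 104°:
Δλ₂ = λ_C(1 - cos(104°))
Δλ₂ = 2.4263 × 1.2419
Δλ₂ = 3.0133 pm

Final wavelength:
λ₂ = 18.8339 + 3.0133 = 21.8472 pm

Total shift: Δλ_total = 4.7339 + 3.0133 = 7.7472 pm

(Intermediate values are shown rounded; full precision is carried through to the final answer.)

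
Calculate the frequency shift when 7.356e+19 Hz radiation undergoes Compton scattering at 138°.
3.746e+19 Hz (decrease)

Convert frequency to wavelength (c = 299792458 m/s):
λ₀ = c/f₀ = 299792458/7.356e+19 = 4.0754820e-12 m = 4.0755 pm

Calculate Compton shift:
Δλ = λ_C(1 - cos(138°)) = 4.2294 pm

Final wavelength:
λ' = λ₀ + Δλ = 4.0755 + 4.2294 = 8.3049 pm

Final frequency:
f' = c/λ' = 299792458/8.3048922e-12 = 3.6098296e+19 Hz

Frequency shift (decrease):
Δf = f₀ - f' = 7.356e+19 - 3.6098296e+19 = 3.746e+19 Hz

(Intermediate values are shown rounded; full precision is carried through to the final answer.)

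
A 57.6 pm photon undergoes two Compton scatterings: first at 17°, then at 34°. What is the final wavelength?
58.1208 pm

Apply Compton shift twice:

First scattering at θ₁ = 17°:
Δλ₁ = λ_C(1 - cos(17°))
Δλ₁ = 2.4263 × 0.0437
Δλ₁ = 0.1060 pm

After first scattering:
λ₁ = 57.6 + 0.1060 = 57.7060 pm

Second scattering at θ₂ = 34°:
Δλ₂ = λ_C(1 - cos(34°))
Δλ₂ = 2.4263 × 0.1710
Δλ₂ = 0.4148 pm

Final wavelength:
λ₂ = 57.7060 + 0.4148 = 58.1208 pm

Total shift: Δλ_total = 0.1060 + 0.4148 = 0.5208 pm

(Intermediate values are shown rounded; full precision is carried through to the final answer.)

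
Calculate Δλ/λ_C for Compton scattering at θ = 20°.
0.0603 λ_C

The Compton shift formula is:
Δλ = λ_C(1 - cos θ)

Dividing both sides by λ_C:
Δλ/λ_C = 1 - cos θ

For θ = 20°:
Δλ/λ_C = 1 - cos(20°)
Δλ/λ_C = 1 - 0.9397
Δλ/λ_C = 0.0603

This means the shift is 0.0603 × λ_C = 0.1463 pm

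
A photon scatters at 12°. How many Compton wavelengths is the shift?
0.0219 λ_C

The Compton shift formula is:
Δλ = λ_C(1 - cos θ)

Dividing both sides by λ_C:
Δλ/λ_C = 1 - cos θ

For θ = 12°:
Δλ/λ_C = 1 - cos(12°)
Δλ/λ_C = 1 - 0.9781
Δλ/λ_C = 0.0219

This means the shift is 0.0219 × λ_C = 0.0530 pm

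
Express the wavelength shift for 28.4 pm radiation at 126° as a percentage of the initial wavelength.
13.5650%

Calculate the Compton shift:
Δλ = λ_C(1 - cos(126°))
Δλ = 2.4263 × (1 - cos(126°))
Δλ = 2.4263 × 1.5878
Δλ = 3.8525 pm

Percentage change:
(Δλ/λ₀) × 100 = (3.8525/28.4) × 100
= 13.5650%

(Intermediate values are shown rounded; full precision is carried through to the final answer.)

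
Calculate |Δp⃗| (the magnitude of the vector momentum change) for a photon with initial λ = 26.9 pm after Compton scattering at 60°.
2.4118e-23 kg·m/s

Photon momentum magnitude is p = h/λ.

Initial momentum:
p₀ = h/λ = 6.6261e-34/2.6900e-11 = 2.4632e-23 kg·m/s

After scattering:
λ' = λ + Δλ = 26.9 + 1.2132 = 28.1132 pm
p' = h/λ' = 6.6261e-34/2.8113e-11 = 2.3569e-23 kg·m/s

Momentum is a vector; the scattered photon's direction makes angle θ = 60° with the incident direction. The magnitude of the vector change Δp⃗ = p⃗₀ − p⃗' is found from the law of cosines:
|Δp⃗|² = p₀² + p'² − 2p₀p'cos θ
|Δp⃗|² = (2.4632e-23)² + (2.3569e-23)² − 2·2.4632e-23·2.3569e-23·cos(60°)
|Δp⃗| = 2.4118e-23 kg·m/s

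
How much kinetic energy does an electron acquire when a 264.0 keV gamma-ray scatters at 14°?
3.9902 keV

By energy conservation: K_e = E_initial - E_final

First find the scattered photon energy:
Initial wavelength: λ = hc/E = 4.6964 pm
Compton shift: Δλ = λ_C(1 - cos(14°)) = 0.0721 pm
Final wavelength: λ' = 4.6964 + 0.0721 = 4.7684 pm
Final photon energy: E' = hc/λ' = 260.0098 keV

Electron kinetic energy:
K_e = E - E' = 264.0000 - 260.0098 = 3.9902 keV

(Intermediate values are shown rounded; full precision is carried through to the final answer.)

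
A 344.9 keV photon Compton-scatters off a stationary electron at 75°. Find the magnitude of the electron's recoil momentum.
1.9326e-22 kg·m/s

The electron is initially at rest, so by conservation of momentum:
p⃗_e = p⃗₀ − p⃗'  (incident photon momentum minus scattered photon momentum)

Photon momentum magnitudes (p = h/λ = E/c):
λ₀ = hc/E₀ = 3.5948 pm → p₀ = h/λ₀ = 1.8432e-22 kg·m/s
Δλ = λ_C(1 − cos 75°) = 1.7983 pm
λ' = 5.3931 pm → p' = h/λ' = 1.2286e-22 kg·m/s

The scattered photon makes angle θ = 75° with the incident direction, so by the law of cosines:
|p⃗_e|² = p₀² + p'² − 2p₀p'cos θ
|p⃗_e|² = (1.8432e-22)² + (1.2286e-22)² − 2·1.8432e-22·1.2286e-22·cos(75°)
|p⃗_e| = 1.9326e-22 kg·m/s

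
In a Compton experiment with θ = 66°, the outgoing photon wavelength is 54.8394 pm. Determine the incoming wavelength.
53.4000 pm

From λ' = λ + Δλ, we have λ = λ' - Δλ

First calculate the Compton shift:
Δλ = λ_C(1 - cos θ)
Δλ = 2.4263 × (1 - cos(66°))
Δλ = 2.4263 × 0.5933
Δλ = 1.4394 pm

Initial wavelength:
λ = λ' - Δλ
λ = 54.8394 - 1.4394
λ = 53.4000 pm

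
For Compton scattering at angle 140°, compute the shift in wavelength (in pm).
4.2850 pm

Using the Compton scattering formula:
Δλ = λ_C(1 - cos θ)

where λ_C = h/(m_e·c) ≈ 2.4263 pm is the Compton wavelength of an electron.

For θ = 140°:
cos(140°) = -0.7660
1 - cos(140°) = 1.7660

Δλ = 2.4263 × 1.7660
Δλ = 4.2850 pm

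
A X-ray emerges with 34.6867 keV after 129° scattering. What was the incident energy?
39.0000 keV

Convert final energy to wavelength (hc ≈ 1239.842 keV·pm):
λ' = hc/E' = 1239.842 / 34.6867 = 35.7440 pm

Calculate the Compton shift:
Δλ = λ_C(1 - cos(129°))
Δλ = 2.4263 × (1 - cos(129°))
Δλ = 3.9532 pm

Initial wavelength:
λ = λ' - Δλ = 35.7440 - 3.9532 = 31.7908 pm

Initial energy:
E = hc/λ = 1239.842 / 31.7908 = 39.0000 keV

(Intermediate values are shown rounded; full precision is carried through to the final answer.)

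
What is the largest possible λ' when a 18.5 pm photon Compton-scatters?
23.3526 pm (at θ = 180°)

The Compton shift is Δλ = λ_C(1 − cos θ).

Since cos θ ranges from −1 to 1, the factor (1 − cos θ) ranges from 0 to 2; the maximum shift occurs at θ = 180° (backscattering):
Δλ_max = 2λ_C = 2 × 2.4263 pm = 4.8526 pm

Maximum scattered wavelength:
λ'_max = λ₀ + Δλ_max = 18.5 + 4.8526 = 23.3526 pm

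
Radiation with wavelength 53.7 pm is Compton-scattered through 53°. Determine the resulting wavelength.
54.6661 pm

Using the Compton scattering formula:
λ' = λ + Δλ = λ + λ_C(1 - cos θ)

Given:
- Initial wavelength λ = 53.7 pm
- Scattering angle θ = 53°
- Compton wavelength λ_C ≈ 2.4263 pm

Calculate the shift:
Δλ = 2.4263 × (1 - cos(53°))
Δλ = 2.4263 × 0.3982
Δλ = 0.9661 pm

Final wavelength:
λ' = 53.7 + 0.9661 = 54.6661 pm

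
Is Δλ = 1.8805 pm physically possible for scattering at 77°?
Yes, consistent

Calculate the expected shift for θ = 77°:

Δλ_expected = λ_C(1 - cos(77°))
Δλ_expected = 2.4263 × (1 - cos(77°))
Δλ_expected = 2.4263 × 0.7750
Δλ_expected = 1.8805 pm

Given shift: 1.8805 pm
Expected shift: 1.8805 pm
Difference: 0.0000 pm

The values match. This is consistent with Compton scattering at the stated angle.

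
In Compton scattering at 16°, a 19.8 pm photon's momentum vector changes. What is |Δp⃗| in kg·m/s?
9.2942e-24 kg·m/s

Photon momentum magnitude is p = h/λ.

Initial momentum:
p₀ = h/λ = 6.6261e-34/1.9800e-11 = 3.3465e-23 kg·m/s

After scattering:
λ' = λ + Δλ = 19.8 + 0.0940 = 19.8940 pm
p' = h/λ' = 6.6261e-34/1.9894e-11 = 3.3307e-23 kg·m/s

Momentum is a vector; the scattered photon's direction makes angle θ = 16° with the incident direction. The magnitude of the vector change Δp⃗ = p⃗₀ − p⃗' is found from the law of cosines:
|Δp⃗|² = p₀² + p'² − 2p₀p'cos θ
|Δp⃗|² = (3.3465e-23)² + (3.3307e-23)² − 2·3.3465e-23·3.3307e-23·cos(16°)
|Δp⃗| = 9.2942e-24 kg·m/s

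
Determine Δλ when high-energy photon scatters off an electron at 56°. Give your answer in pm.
1.0695 pm

Using the Compton scattering formula:
Δλ = λ_C(1 - cos θ)

where λ_C = h/(m_e·c) ≈ 2.4263 pm is the Compton wavelength of an electron.

For θ = 56°:
cos(56°) = 0.5592
1 - cos(56°) = 0.4408

Δλ = 2.4263 × 0.4408
Δλ = 1.0695 pm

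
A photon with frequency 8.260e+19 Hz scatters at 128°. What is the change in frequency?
4.289e+19 Hz (decrease)

Convert frequency to wavelength (c = 299792458 m/s):
λ₀ = c/f₀ = 299792458/8.260e+19 = 3.6294486e-12 m = 3.6294 pm

Calculate Compton shift:
Δλ = λ_C(1 - cos(128°)) = 3.9201 pm

Final wavelength:
λ' = λ₀ + Δλ = 3.6294 + 3.9201 = 7.5495 pm

Final frequency:
f' = c/λ' = 299792458/7.5495446e-12 = 3.9710005e+19 Hz

Frequency shift (decrease):
Δf = f₀ - f' = 8.260e+19 - 3.9710005e+19 = 4.289e+19 Hz

(Intermediate values are shown rounded; full precision is carried through to the final answer.)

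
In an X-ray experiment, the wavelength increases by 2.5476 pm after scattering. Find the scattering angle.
92.87°

From the Compton formula Δλ = λ_C(1 - cos θ), we can solve for θ:

cos θ = 1 - Δλ/λ_C

Given:
- Δλ = 2.5476 pm
- λ_C = h/(m_e·c) ≈ 2.42631024 pm

cos θ = 1 - 2.5476/2.42631024
cos θ = 1 - 1.049989
cos θ = -0.049989

θ = arccos(-0.049989)
θ = 92.87°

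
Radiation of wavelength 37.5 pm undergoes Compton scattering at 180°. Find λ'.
42.3526 pm

Using the Compton formula: λ' = λ + λ_C(1 − cos θ)

For θ = 180°, cos θ = -1 (exact) = -1.0000, so:
1 − cos 180° = 1 − (-1) = 2.0000

Δλ = λ_C × 2.0000 = 2.4263 × 2.0000 = 4.8526 pm

λ' = 37.5 + 4.8526 = 42.3526 pm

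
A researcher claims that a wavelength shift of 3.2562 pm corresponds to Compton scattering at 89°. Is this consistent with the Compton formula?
No, inconsistent

Calculate the expected shift for θ = 89°:

Δλ_expected = λ_C(1 - cos(89°))
Δλ_expected = 2.4263 × (1 - cos(89°))
Δλ_expected = 2.4263 × 0.9825
Δλ_expected = 2.3840 pm

Given shift: 3.2562 pm
Expected shift: 2.3840 pm
Difference: 0.8722 pm

The values do not match. The given shift corresponds to θ ≈ 110.0°, not 89°.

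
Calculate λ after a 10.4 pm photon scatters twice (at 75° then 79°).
14.1617 pm

Apply Compton shift twice:

First scattering at θ₁ = 75°:
Δλ₁ = λ_C(1 - cos(75°))
Δλ₁ = 2.4263 × 0.7412
Δλ₁ = 1.7983 pm

After first scattering:
λ₁ = 10.4 + 1.7983 = 12.1983 pm

Second scattering at θ₂ = 79°:
Δλ₂ = λ_C(1 - cos(79°))
Δλ₂ = 2.4263 × 0.8092
Δλ₂ = 1.9633 pm

Final wavelength:
λ₂ = 12.1983 + 1.9633 = 14.1617 pm

Total shift: Δλ_total = 1.7983 + 1.9633 = 3.7617 pm

(Intermediate values are shown rounded; full precision is carried through to the final answer.)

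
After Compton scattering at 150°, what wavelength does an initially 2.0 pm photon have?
6.5276 pm

Using the Compton formula: λ' = λ + λ_C(1 − cos θ)

For θ = 150°, cos θ = -√3/2 (exact) ≈ -0.8660, so:
1 − cos 150° = 1 − (-√3/2) ≈ 1.8660

Δλ = λ_C × 1.8660 = 2.4263 × 1.8660 = 4.5276 pm

λ' = 2.0 + 4.5276 = 6.5276 pm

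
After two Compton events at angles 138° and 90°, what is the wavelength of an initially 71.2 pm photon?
77.8557 pm

Apply Compton shift twice:

First scattering at θ₁ = 138°:
Δλ₁ = λ_C(1 - cos(138°))
Δλ₁ = 2.4263 × 1.7431
Δλ₁ = 4.2294 pm

After first scattering:
λ₁ = 71.2 + 4.2294 = 75.4294 pm

Second scattering at θ₂ = 90°:
Δλ₂ = λ_C(1 - cos(90°))
Δλ₂ = 2.4263 × 1.0000
Δλ₂ = 2.4263 pm

Final wavelength:
λ₂ = 75.4294 + 2.4263 = 77.8557 pm

Total shift: Δλ_total = 4.2294 + 2.4263 = 6.6557 pm

(Intermediate values are shown rounded; full precision is carried through to the final answer.)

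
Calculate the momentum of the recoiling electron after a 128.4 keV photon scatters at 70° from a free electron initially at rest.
7.3568e-23 kg·m/s

The electron is initially at rest, so by conservation of momentum:
p⃗_e = p⃗₀ − p⃗'  (incident photon momentum minus scattered photon momentum)

Photon momentum magnitudes (p = h/λ = E/c):
λ₀ = hc/E₀ = 9.6561 pm → p₀ = h/λ₀ = 6.8621e-23 kg·m/s
Δλ = λ_C(1 − cos 70°) = 1.5965 pm
λ' = 11.2526 pm → p' = h/λ' = 5.8885e-23 kg·m/s

The scattered photon makes angle θ = 70° with the incident direction, so by the law of cosines:
|p⃗_e|² = p₀² + p'² − 2p₀p'cos θ
|p⃗_e|² = (6.8621e-23)² + (5.8885e-23)² − 2·6.8621e-23·5.8885e-23·cos(70°)
|p⃗_e| = 7.3568e-23 kg·m/s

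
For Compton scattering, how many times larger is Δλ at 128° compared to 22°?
128° produces the larger shift by a factor of 22.188

Calculate both shifts using Δλ = λ_C(1 - cos θ):

For θ₁ = 22°:
Δλ₁ = 2.4263 × (1 - cos(22°))
Δλ₁ = 2.4263 × 0.0728
Δλ₁ = 0.1767 pm

For θ₂ = 128°:
Δλ₂ = 2.4263 × (1 - cos(128°))
Δλ₂ = 2.4263 × 1.6157
Δλ₂ = 3.9201 pm

The 128° angle produces the larger shift.
Ratio: 3.9201/0.1767 = 22.188

(Intermediate values are shown rounded; full precision is carried through to the final answer.)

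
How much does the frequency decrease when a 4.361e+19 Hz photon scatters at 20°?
9.089e+17 Hz (decrease)

Convert frequency to wavelength (c = 299792458 m/s):
λ₀ = c/f₀ = 299792458/4.361e+19 = 6.8743971e-12 m = 6.8744 pm

Calculate Compton shift:
Δλ = λ_C(1 - cos(20°)) = 0.1463 pm

Final wavelength:
λ' = λ₀ + Δλ = 6.8744 + 0.1463 = 7.0207 pm

Final frequency:
f' = c/λ' = 299792458/7.0207215e-12 = 4.2701089e+19 Hz

Frequency shift (decrease):
Δf = f₀ - f' = 4.361e+19 - 4.2701089e+19 = 9.089e+17 Hz

(Intermediate values are shown rounded; full precision is carried through to the final answer.)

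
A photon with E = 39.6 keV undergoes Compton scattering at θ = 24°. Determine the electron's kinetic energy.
0.2635 keV

By energy conservation: K_e = E_initial - E_final

First find the scattered photon energy:
Initial wavelength: λ = hc/E = 31.3091 pm
Compton shift: Δλ = λ_C(1 - cos(24°)) = 0.2098 pm
Final wavelength: λ' = 31.3091 + 0.2098 = 31.5189 pm
Final photon energy: E' = hc/λ' = 39.3365 keV

Electron kinetic energy:
K_e = E - E' = 39.6000 - 39.3365 = 0.2635 keV

(Intermediate values are shown rounded; full precision is carried through to the final answer.)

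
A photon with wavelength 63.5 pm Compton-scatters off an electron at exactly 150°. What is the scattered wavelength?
68.0276 pm

Using the Compton formula: λ' = λ + λ_C(1 − cos θ)

For θ = 150°, cos θ = -√3/2 (exact) ≈ -0.8660, so:
1 − cos 150° = 1 − (-√3/2) ≈ 1.8660

Δλ = λ_C × 1.8660 = 2.4263 × 1.8660 = 4.5276 pm

λ' = 63.5 + 4.5276 = 68.0276 pm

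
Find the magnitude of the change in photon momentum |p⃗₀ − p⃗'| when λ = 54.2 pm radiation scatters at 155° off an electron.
2.2933e-23 kg·m/s

Photon momentum magnitude is p = h/λ.

Initial momentum:
p₀ = h/λ = 6.6261e-34/5.4200e-11 = 1.2225e-23 kg·m/s

After scattering:
λ' = λ + Δλ = 54.2 + 4.6253 = 58.8253 pm
p' = h/λ' = 6.6261e-34/5.8825e-11 = 1.1264e-23 kg·m/s

Momentum is a vector; the scattered photon's direction makes angle θ = 155° with the incident direction. The magnitude of the vector change Δp⃗ = p⃗₀ − p⃗' is found from the law of cosines:
|Δp⃗|² = p₀² + p'² − 2p₀p'cos θ
|Δp⃗|² = (1.2225e-23)² + (1.1264e-23)² − 2·1.2225e-23·1.1264e-23·cos(155°)
|Δp⃗| = 2.2933e-23 kg·m/s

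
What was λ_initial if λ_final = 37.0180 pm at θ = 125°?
33.2000 pm

From λ' = λ + Δλ, we have λ = λ' - Δλ

First calculate the Compton shift:
Δλ = λ_C(1 - cos θ)
Δλ = 2.4263 × (1 - cos(125°))
Δλ = 2.4263 × 1.5736
Δλ = 3.8180 pm

Initial wavelength:
λ = λ' - Δλ
λ = 37.0180 - 3.8180
λ = 33.2000 pm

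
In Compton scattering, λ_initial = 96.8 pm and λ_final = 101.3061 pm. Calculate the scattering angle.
149.00°

First find the wavelength shift:
Δλ = λ' - λ = 101.3061 - 96.8 = 4.5061 pm

Using Δλ = λ_C(1 - cos θ), with λ_C = h/(m_e·c) ≈ 2.42631024 pm:
cos θ = 1 - Δλ/λ_C
cos θ = 1 - 4.5061/2.42631024
cos θ = -0.857182

θ = arccos(-0.857182)
θ = 149.00°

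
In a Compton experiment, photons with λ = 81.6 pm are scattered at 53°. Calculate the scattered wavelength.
82.5661 pm

Using the Compton scattering formula:
λ' = λ + Δλ = λ + λ_C(1 - cos θ)

Given:
- Initial wavelength λ = 81.6 pm
- Scattering angle θ = 53°
- Compton wavelength λ_C ≈ 2.4263 pm

Calculate the shift:
Δλ = 2.4263 × (1 - cos(53°))
Δλ = 2.4263 × 0.3982
Δλ = 0.9661 pm

Final wavelength:
λ' = 81.6 + 0.9661 = 82.5661 pm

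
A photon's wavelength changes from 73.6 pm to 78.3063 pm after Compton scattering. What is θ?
160.00°

First find the wavelength shift:
Δλ = λ' - λ = 78.3063 - 73.6 = 4.7063 pm

Using Δλ = λ_C(1 - cos θ), with λ_C = h/(m_e·c) ≈ 2.42631024 pm:
cos θ = 1 - Δλ/λ_C
cos θ = 1 - 4.7063/2.42631024
cos θ = -0.939694

θ = arccos(-0.939694)
θ = 160.00°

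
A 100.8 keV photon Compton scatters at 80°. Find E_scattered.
86.6719 keV

First convert energy to wavelength:
λ = hc/E, with hc ≈ 1239.842 keV·pm (i.e. 1239.842 eV·nm)

For E = 100.8 keV = 100800 eV:
λ = 1239.842 keV·pm / 100.8 keV
λ = 12.3000 pm

Calculate the Compton shift:
Δλ = λ_C(1 - cos(80°)) = 2.4263 × 0.8264
Δλ = 2.0050 pm

Final wavelength:
λ' = 12.3000 + 2.0050 = 14.3050 pm

Final energy:
E' = hc/λ' = 1239.842 / 14.3050 = 86.6719 keV

(Intermediate values are shown rounded; full precision is carried through to the final answer.)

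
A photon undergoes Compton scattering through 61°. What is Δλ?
1.2500 pm

Using the Compton scattering formula:
Δλ = λ_C(1 - cos θ)

where λ_C = h/(m_e·c) ≈ 2.4263 pm is the Compton wavelength of an electron.

For θ = 61°:
cos(61°) = 0.4848
1 - cos(61°) = 0.5152

Δλ = 2.4263 × 0.5152
Δλ = 1.2500 pm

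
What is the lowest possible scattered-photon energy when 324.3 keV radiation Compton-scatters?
142.9089 keV (at θ = 180°)

The scattered photon has minimum energy when its wavelength is maximum, i.e., when the Compton shift Δλ = λ_C(1 − cos θ) is maximum. This occurs at θ = 180° (backscattering), giving Δλ_max = 2λ_C = 4.8526 pm.

Initial wavelength: λ₀ = hc/E₀ = 3.8231 pm
Maximum final wavelength: λ'_max = λ₀ + 2λ_C = 3.8231 + 4.8526 = 8.6758 pm
Minimum final energy: E'_min = hc/λ'_max = 142.9089 keV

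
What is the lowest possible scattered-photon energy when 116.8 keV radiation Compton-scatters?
80.1568 keV (at θ = 180°)

The scattered photon has minimum energy when its wavelength is maximum, i.e., when the Compton shift Δλ = λ_C(1 − cos θ) is maximum. This occurs at θ = 180° (backscattering), giving Δλ_max = 2λ_C = 4.8526 pm.

Initial wavelength: λ₀ = hc/E₀ = 10.6151 pm
Maximum final wavelength: λ'_max = λ₀ + 2λ_C = 10.6151 + 4.8526 = 15.4677 pm
Minimum final energy: E'_min = hc/λ'_max = 80.1568 keV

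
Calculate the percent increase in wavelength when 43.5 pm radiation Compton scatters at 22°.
0.4061%

Calculate the Compton shift:
Δλ = λ_C(1 - cos(22°))
Δλ = 2.4263 × (1 - cos(22°))
Δλ = 2.4263 × 0.0728
Δλ = 0.1767 pm

Percentage change:
(Δλ/λ₀) × 100 = (0.1767/43.5) × 100
= 0.4061%

(Intermediate values are shown rounded; full precision is carried through to the final answer.)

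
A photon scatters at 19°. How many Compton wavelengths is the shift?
0.0545 λ_C

The Compton shift formula is:
Δλ = λ_C(1 - cos θ)

Dividing both sides by λ_C:
Δλ/λ_C = 1 - cos θ

For θ = 19°:
Δλ/λ_C = 1 - cos(19°)
Δλ/λ_C = 1 - 0.9455
Δλ/λ_C = 0.0545

This means the shift is 0.0545 × λ_C = 0.1322 pm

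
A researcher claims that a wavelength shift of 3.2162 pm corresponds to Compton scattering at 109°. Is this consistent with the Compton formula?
Yes, consistent

Calculate the expected shift for θ = 109°:

Δλ_expected = λ_C(1 - cos(109°))
Δλ_expected = 2.4263 × (1 - cos(109°))
Δλ_expected = 2.4263 × 1.3256
Δλ_expected = 3.2162 pm

Given shift: 3.2162 pm
Expected shift: 3.2162 pm
Difference: 0.0000 pm

The values match. This is consistent with Compton scattering at the stated angle.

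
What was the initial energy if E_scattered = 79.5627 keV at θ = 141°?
109.9999 keV

Convert final energy to wavelength (hc ≈ 1239.842 keV·pm):
λ' = hc/E' = 1239.842 / 79.5627 = 15.5832 pm

Calculate the Compton shift:
Δλ = λ_C(1 - cos(141°))
Δλ = 2.4263 × (1 - cos(141°))
Δλ = 4.3119 pm

Initial wavelength:
λ = λ' - Δλ = 15.5832 - 4.3119 = 11.2713 pm

Initial energy:
E = hc/λ = 1239.842 / 11.2713 = 109.9999 keV

(Intermediate values are shown rounded; full precision is carried through to the final answer.)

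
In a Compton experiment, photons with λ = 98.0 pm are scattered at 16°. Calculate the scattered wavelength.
98.0940 pm

Using the Compton scattering formula:
λ' = λ + Δλ = λ + λ_C(1 - cos θ)

Given:
- Initial wavelength λ = 98.0 pm
- Scattering angle θ = 16°
- Compton wavelength λ_C ≈ 2.4263 pm

Calculate the shift:
Δλ = 2.4263 × (1 - cos(16°))
Δλ = 2.4263 × 0.0387
Δλ = 0.0940 pm

Final wavelength:
λ' = 98.0 + 0.0940 = 98.0940 pm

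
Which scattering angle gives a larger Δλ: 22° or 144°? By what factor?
144° produces the larger shift by a factor of 24.844

Calculate both shifts using Δλ = λ_C(1 - cos θ):

For θ₁ = 22°:
Δλ₁ = 2.4263 × (1 - cos(22°))
Δλ₁ = 2.4263 × 0.0728
Δλ₁ = 0.1767 pm

For θ₂ = 144°:
Δλ₂ = 2.4263 × (1 - cos(144°))
Δλ₂ = 2.4263 × 1.8090
Δλ₂ = 4.3892 pm

The 144° angle produces the larger shift.
Ratio: 4.3892/0.1767 = 24.844

(Intermediate values are shown rounded; full precision is carried through to the final answer.)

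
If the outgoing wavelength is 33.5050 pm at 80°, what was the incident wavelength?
31.5000 pm

From λ' = λ + Δλ, we have λ = λ' - Δλ

First calculate the Compton shift:
Δλ = λ_C(1 - cos θ)
Δλ = 2.4263 × (1 - cos(80°))
Δλ = 2.4263 × 0.8264
Δλ = 2.0050 pm

Initial wavelength:
λ = λ' - Δλ
λ = 33.5050 - 2.0050
λ = 31.5000 pm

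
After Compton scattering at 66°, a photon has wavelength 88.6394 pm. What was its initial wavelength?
87.2000 pm

From λ' = λ + Δλ, we have λ = λ' - Δλ

First calculate the Compton shift:
Δλ = λ_C(1 - cos θ)
Δλ = 2.4263 × (1 - cos(66°))
Δλ = 2.4263 × 0.5933
Δλ = 1.4394 pm

Initial wavelength:
λ = λ' - Δλ
λ = 88.6394 - 1.4394
λ = 87.2000 pm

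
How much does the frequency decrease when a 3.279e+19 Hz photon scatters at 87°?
6.589e+18 Hz (decrease)

Convert frequency to wavelength (c = 299792458 m/s):
λ₀ = c/f₀ = 299792458/3.279e+19 = 9.1428014e-12 m = 9.1428 pm

Calculate Compton shift:
Δλ = λ_C(1 - cos(87°)) = 2.2993 pm

Final wavelength:
λ' = λ₀ + Δλ = 9.1428 + 2.2993 = 11.4421 pm

Final frequency:
f' = c/λ' = 299792458/1.1442128e-11 = 2.6200760e+19 Hz

Frequency shift (decrease):
Δf = f₀ - f' = 3.279e+19 - 2.6200760e+19 = 6.589e+18 Hz

(Intermediate values are shown rounded; full precision is carried through to the final answer.)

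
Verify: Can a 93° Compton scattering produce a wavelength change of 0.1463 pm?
No, inconsistent

Calculate the expected shift for θ = 93°:

Δλ_expected = λ_C(1 - cos(93°))
Δλ_expected = 2.4263 × (1 - cos(93°))
Δλ_expected = 2.4263 × 1.0523
Δλ_expected = 2.5533 pm

Given shift: 0.1463 pm
Expected shift: 2.5533 pm
Difference: 2.4070 pm

The values do not match. The given shift corresponds to θ ≈ 20.0°, not 93°.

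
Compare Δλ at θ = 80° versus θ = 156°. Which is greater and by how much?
156° produces the larger shift by a factor of 2.316

Calculate both shifts using Δλ = λ_C(1 - cos θ):

For θ₁ = 80°:
Δλ₁ = 2.4263 × (1 - cos(80°))
Δλ₁ = 2.4263 × 0.8264
Δλ₁ = 2.0050 pm

For θ₂ = 156°:
Δλ₂ = 2.4263 × (1 - cos(156°))
Δλ₂ = 2.4263 × 1.9135
Δλ₂ = 4.6429 pm

The 156° angle produces the larger shift.
Ratio: 4.6429/2.0050 = 2.316

(Intermediate values are shown rounded; full precision is carried through to the final answer.)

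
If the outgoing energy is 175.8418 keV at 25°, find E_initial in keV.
181.6999 keV

Convert final energy to wavelength (hc ≈ 1239.842 keV·pm):
λ' = hc/E' = 1239.842 / 175.8418 = 7.0509 pm

Calculate the Compton shift:
Δλ = λ_C(1 - cos(25°))
Δλ = 2.4263 × (1 - cos(25°))
Δλ = 0.2273 pm

Initial wavelength:
λ = λ' - Δλ = 7.0509 - 0.2273 = 6.8236 pm

Initial energy:
E = hc/λ = 1239.842 / 6.8236 = 181.6999 keV

(Intermediate values are shown rounded; full precision is carried through to the final answer.)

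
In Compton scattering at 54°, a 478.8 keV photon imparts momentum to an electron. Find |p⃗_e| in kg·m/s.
2.0982e-22 kg·m/s

The electron is initially at rest, so by conservation of momentum:
p⃗_e = p⃗₀ − p⃗'  (incident photon momentum minus scattered photon momentum)

Photon momentum magnitudes (p = h/λ = E/c):
λ₀ = hc/E₀ = 2.5895 pm → p₀ = h/λ₀ = 2.5588e-22 kg·m/s
Δλ = λ_C(1 − cos 54°) = 1.0002 pm
λ' = 3.5896 pm → p' = h/λ' = 1.8459e-22 kg·m/s

The scattered photon makes angle θ = 54° with the incident direction, so by the law of cosines:
|p⃗_e|² = p₀² + p'² − 2p₀p'cos θ
|p⃗_e|² = (2.5588e-22)² + (1.8459e-22)² − 2·2.5588e-22·1.8459e-22·cos(54°)
|p⃗_e| = 2.0982e-22 kg·m/s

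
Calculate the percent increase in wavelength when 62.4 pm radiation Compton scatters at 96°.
4.2948%

Calculate the Compton shift:
Δλ = λ_C(1 - cos(96°))
Δλ = 2.4263 × (1 - cos(96°))
Δλ = 2.4263 × 1.1045
Δλ = 2.6799 pm

Percentage change:
(Δλ/λ₀) × 100 = (2.6799/62.4) × 100
= 4.2948%

(Intermediate values are shown rounded; full precision is carried through to the final answer.)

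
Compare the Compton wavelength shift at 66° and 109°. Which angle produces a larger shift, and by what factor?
109° produces the larger shift by a factor of 2.234

Calculate both shifts using Δλ = λ_C(1 - cos θ):

For θ₁ = 66°:
Δλ₁ = 2.4263 × (1 - cos(66°))
Δλ₁ = 2.4263 × 0.5933
Δλ₁ = 1.4394 pm

For θ₂ = 109°:
Δλ₂ = 2.4263 × (1 - cos(109°))
Δλ₂ = 2.4263 × 1.3256
Δλ₂ = 3.2162 pm

The 109° angle produces the larger shift.
Ratio: 3.2162/1.4394 = 2.234

(Intermediate values are shown rounded; full precision is carried through to the final answer.)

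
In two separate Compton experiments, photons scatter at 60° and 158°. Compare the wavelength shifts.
158° produces the larger shift by a factor of 3.854

Calculate both shifts using Δλ = λ_C(1 - cos θ):

For θ₁ = 60°:
Δλ₁ = 2.4263 × (1 - cos(60°))
Δλ₁ = 2.4263 × 0.5000
Δλ₁ = 1.2132 pm

For θ₂ = 158°:
Δλ₂ = 2.4263 × (1 - cos(158°))
Δλ₂ = 2.4263 × 1.9272
Δλ₂ = 4.6759 pm

The 158° angle produces the larger shift.
Ratio: 4.6759/1.2132 = 3.854

(Intermediate values are shown rounded; full precision is carried through to the final answer.)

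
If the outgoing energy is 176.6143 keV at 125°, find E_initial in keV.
387.2002 keV

Convert final energy to wavelength (hc ≈ 1239.842 keV·pm):
λ' = hc/E' = 1239.842 / 176.6143 = 7.0201 pm

Calculate the Compton shift:
Δλ = λ_C(1 - cos(125°))
Δλ = 2.4263 × (1 - cos(125°))
Δλ = 3.8180 pm

Initial wavelength:
λ = λ' - Δλ = 7.0201 - 3.8180 = 3.2021 pm

Initial energy:
E = hc/λ = 1239.842 / 3.2021 = 387.2002 keV

(Intermediate values are shown rounded; full precision is carried through to the final answer.)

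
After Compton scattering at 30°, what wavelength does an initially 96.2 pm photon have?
96.5251 pm

Using the Compton formula: λ' = λ + λ_C(1 − cos θ)

For θ = 30°, cos θ = √3/2 (exact) ≈ 0.8660, so:
1 − cos 30° = 1 − (√3/2) ≈ 0.1340

Δλ = λ_C × 0.1340 = 2.4263 × 0.1340 = 0.3251 pm

λ' = 96.2 + 0.3251 = 96.5251 pm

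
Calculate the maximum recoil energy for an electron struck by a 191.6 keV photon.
82.1083 keV

Maximum energy transfer occurs at θ = 180° (backscattering).

Initial photon: E₀ = 191.6 keV → λ₀ = 6.4710 pm

Maximum Compton shift (at 180°):
Δλ_max = 2λ_C = 2 × 2.4263 = 4.8526 pm

Final wavelength:
λ' = 6.4710 + 4.8526 = 11.3236 pm

Minimum photon energy (maximum energy to electron):
E'_min = hc/λ' = 109.4917 keV

Maximum electron kinetic energy:
K_max = E₀ - E'_min = 191.6000 - 109.4917 = 82.1083 keV

(Intermediate values are shown rounded; full precision is carried through to the final answer.)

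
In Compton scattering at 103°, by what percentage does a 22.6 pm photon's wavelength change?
13.1509%

Calculate the Compton shift:
Δλ = λ_C(1 - cos(103°))
Δλ = 2.4263 × (1 - cos(103°))
Δλ = 2.4263 × 1.2250
Δλ = 2.9721 pm

Percentage change:
(Δλ/λ₀) × 100 = (2.9721/22.6) × 100
= 13.1509%

(Intermediate values are shown rounded; full precision is carried through to the final answer.)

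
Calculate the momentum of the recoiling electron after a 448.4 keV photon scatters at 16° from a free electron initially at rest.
6.6068e-23 kg·m/s

The electron is initially at rest, so by conservation of momentum:
p⃗_e = p⃗₀ − p⃗'  (incident photon momentum minus scattered photon momentum)

Photon momentum magnitudes (p = h/λ = E/c):
λ₀ = hc/E₀ = 2.7650 pm → p₀ = h/λ₀ = 2.3964e-22 kg·m/s
Δλ = λ_C(1 − cos 16°) = 0.0940 pm
λ' = 2.8590 pm → p' = h/λ' = 2.3176e-22 kg·m/s

The scattered photon makes angle θ = 16° with the incident direction, so by the law of cosines:
|p⃗_e|² = p₀² + p'² − 2p₀p'cos θ
|p⃗_e|² = (2.3964e-22)² + (2.3176e-22)² − 2·2.3964e-22·2.3176e-22·cos(16°)
|p⃗_e| = 6.6068e-23 kg·m/s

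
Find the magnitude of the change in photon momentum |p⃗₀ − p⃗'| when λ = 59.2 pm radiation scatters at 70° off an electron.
1.2673e-23 kg·m/s

Photon momentum magnitude is p = h/λ.

Initial momentum:
p₀ = h/λ = 6.6261e-34/5.9200e-11 = 1.1193e-23 kg·m/s

After scattering:
λ' = λ + Δλ = 59.2 + 1.5965 = 60.7965 pm
p' = h/λ' = 6.6261e-34/6.0796e-11 = 1.0899e-23 kg·m/s

Momentum is a vector; the scattered photon's direction makes angle θ = 70° with the incident direction. The magnitude of the vector change Δp⃗ = p⃗₀ − p⃗' is found from the law of cosines:
|Δp⃗|² = p₀² + p'² − 2p₀p'cos θ
|Δp⃗|² = (1.1193e-23)² + (1.0899e-23)² − 2·1.1193e-23·1.0899e-23·cos(70°)
|Δp⃗| = 1.2673e-23 kg·m/s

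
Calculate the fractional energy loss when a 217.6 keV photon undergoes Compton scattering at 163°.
0.4545 (or 45.45%)

Calculate initial and final photon energies:

Initial: E₀ = 217.6 keV → λ₀ = 5.6978 pm
Compton shift: Δλ = 4.7466 pm
Final wavelength: λ' = 10.4444 pm
Final energy: E' = 118.7087 keV

Fractional energy loss:
(E₀ - E')/E₀ = (217.6000 - 118.7087)/217.6000
= 98.8913/217.6000
= 0.4545
= 45.45%

(Intermediate values are shown rounded; full precision is carried through to the final answer.)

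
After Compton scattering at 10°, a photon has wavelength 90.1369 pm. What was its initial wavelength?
90.1000 pm

From λ' = λ + Δλ, we have λ = λ' - Δλ

First calculate the Compton shift:
Δλ = λ_C(1 - cos θ)
Δλ = 2.4263 × (1 - cos(10°))
Δλ = 2.4263 × 0.0152
Δλ = 0.0369 pm

Initial wavelength:
λ = λ' - Δλ
λ = 90.1369 - 0.0369
λ = 90.1000 pm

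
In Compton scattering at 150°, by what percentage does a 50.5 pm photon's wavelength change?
8.9655%

Calculate the Compton shift:
Δλ = λ_C(1 - cos(150°))
Δλ = 2.4263 × (1 - cos(150°))
Δλ = 2.4263 × 1.8660
Δλ = 4.5276 pm

Percentage change:
(Δλ/λ₀) × 100 = (4.5276/50.5) × 100
= 8.9655%

(Intermediate values are shown rounded; full precision is carried through to the final answer.)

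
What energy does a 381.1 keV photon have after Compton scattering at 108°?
192.8393 keV

First convert energy to wavelength:
λ = hc/E, with hc ≈ 1239.842 keV·pm (i.e. 1239.842 eV·nm)

For E = 381.1 keV = 381100 eV:
λ = 1239.842 keV·pm / 381.1 keV
λ = 3.2533 pm

Calculate the Compton shift:
Δλ = λ_C(1 - cos(108°)) = 2.4263 × 1.3090
Δλ = 3.1761 pm

Final wavelength:
λ' = 3.2533 + 3.1761 = 6.4294 pm

Final energy:
E' = hc/λ' = 1239.842 / 6.4294 = 192.8393 keV

(Intermediate values are shown rounded; full precision is carried through to the final answer.)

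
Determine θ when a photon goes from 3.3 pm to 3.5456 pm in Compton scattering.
26.00°

First find the wavelength shift:
Δλ = λ' - λ = 3.5456 - 3.3 = 0.2456 pm

Using Δλ = λ_C(1 - cos θ), with λ_C = h/(m_e·c) ≈ 2.42631024 pm:
cos θ = 1 - Δλ/λ_C
cos θ = 1 - 0.2456/2.42631024
cos θ = 0.898776

θ = arccos(0.898776)
θ = 26.00°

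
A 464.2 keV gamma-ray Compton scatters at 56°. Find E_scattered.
331.4681 keV

First convert energy to wavelength:
λ = hc/E, with hc ≈ 1239.842 keV·pm (i.e. 1239.842 eV·nm)

For E = 464.2 keV = 464200 eV:
λ = 1239.842 keV·pm / 464.2 keV
λ = 2.6709 pm

Calculate the Compton shift:
Δλ = λ_C(1 - cos(56°)) = 2.4263 × 0.4408
Δλ = 1.0695 pm

Final wavelength:
λ' = 2.6709 + 1.0695 = 3.7405 pm

Final energy:
E' = hc/λ' = 1239.842 / 3.7405 = 331.4681 keV

(Intermediate values are shown rounded; full precision is carried through to the final answer.)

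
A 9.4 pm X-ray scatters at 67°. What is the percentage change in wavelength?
15.7263%

Calculate the Compton shift:
Δλ = λ_C(1 - cos(67°))
Δλ = 2.4263 × (1 - cos(67°))
Δλ = 2.4263 × 0.6093
Δλ = 1.4783 pm

Percentage change:
(Δλ/λ₀) × 100 = (1.4783/9.4) × 100
= 15.7263%

(Intermediate values are shown rounded; full precision is carried through to the final answer.)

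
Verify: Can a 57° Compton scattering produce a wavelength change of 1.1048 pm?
Yes, consistent

Calculate the expected shift for θ = 57°:

Δλ_expected = λ_C(1 - cos(57°))
Δλ_expected = 2.4263 × (1 - cos(57°))
Δλ_expected = 2.4263 × 0.4554
Δλ_expected = 1.1048 pm

Given shift: 1.1048 pm
Expected shift: 1.1048 pm
Difference: 0.0000 pm

The values match. This is consistent with Compton scattering at the stated angle.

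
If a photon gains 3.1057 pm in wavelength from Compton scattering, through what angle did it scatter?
106.26°

From the Compton formula Δλ = λ_C(1 - cos θ), we can solve for θ:

cos θ = 1 - Δλ/λ_C

Given:
- Δλ = 3.1057 pm
- λ_C = h/(m_e·c) ≈ 2.42631024 pm

cos θ = 1 - 3.1057/2.42631024
cos θ = 1 - 1.280009
cos θ = -0.280009

θ = arccos(-0.280009)
θ = 106.26°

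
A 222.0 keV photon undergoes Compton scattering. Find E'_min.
118.7873 keV (at θ = 180°)

The scattered photon has minimum energy when its wavelength is maximum, i.e., when the Compton shift Δλ = λ_C(1 − cos θ) is maximum. This occurs at θ = 180° (backscattering), giving Δλ_max = 2λ_C = 4.8526 pm.

Initial wavelength: λ₀ = hc/E₀ = 5.5849 pm
Maximum final wavelength: λ'_max = λ₀ + 2λ_C = 5.5849 + 4.8526 = 10.4375 pm
Minimum final energy: E'_min = hc/λ'_max = 118.7873 keV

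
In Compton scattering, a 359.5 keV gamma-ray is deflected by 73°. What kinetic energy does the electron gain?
119.4867 keV

By energy conservation: K_e = E_initial - E_final

First find the scattered photon energy:
Initial wavelength: λ = hc/E = 3.4488 pm
Compton shift: Δλ = λ_C(1 - cos(73°)) = 1.7169 pm
Final wavelength: λ' = 3.4488 + 1.7169 = 5.1657 pm
Final photon energy: E' = hc/λ' = 240.0133 keV

Electron kinetic energy:
K_e = E - E' = 359.5000 - 240.0133 = 119.4867 keV

(Intermediate values are shown rounded; full precision is carried through to the final answer.)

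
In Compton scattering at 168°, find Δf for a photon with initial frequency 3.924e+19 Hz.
1.514e+19 Hz (decrease)

Convert frequency to wavelength (c = 299792458 m/s):
λ₀ = c/f₀ = 299792458/3.924e+19 = 7.6399709e-12 m = 7.6400 pm

Calculate Compton shift:
Δλ = λ_C(1 - cos(168°)) = 4.7996 pm

Final wavelength:
λ' = λ₀ + Δλ = 7.6400 + 4.7996 = 12.4396 pm

Final frequency:
f' = c/λ' = 299792458/1.2439571e-11 = 2.4099904e+19 Hz

Frequency shift (decrease):
Δf = f₀ - f' = 3.924e+19 - 2.4099904e+19 = 1.514e+19 Hz

(Intermediate values are shown rounded; full precision is carried through to the final answer.)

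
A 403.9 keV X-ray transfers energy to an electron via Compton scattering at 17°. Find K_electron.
13.4839 keV

By energy conservation: K_e = E_initial - E_final

First find the scattered photon energy:
Initial wavelength: λ = hc/E = 3.0697 pm
Compton shift: Δλ = λ_C(1 - cos(17°)) = 0.1060 pm
Final wavelength: λ' = 3.0697 + 0.1060 = 3.1757 pm
Final photon energy: E' = hc/λ' = 390.4161 keV

Electron kinetic energy:
K_e = E - E' = 403.9000 - 390.4161 = 13.4839 keV

(Intermediate values are shown rounded; full precision is carried through to the final answer.)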